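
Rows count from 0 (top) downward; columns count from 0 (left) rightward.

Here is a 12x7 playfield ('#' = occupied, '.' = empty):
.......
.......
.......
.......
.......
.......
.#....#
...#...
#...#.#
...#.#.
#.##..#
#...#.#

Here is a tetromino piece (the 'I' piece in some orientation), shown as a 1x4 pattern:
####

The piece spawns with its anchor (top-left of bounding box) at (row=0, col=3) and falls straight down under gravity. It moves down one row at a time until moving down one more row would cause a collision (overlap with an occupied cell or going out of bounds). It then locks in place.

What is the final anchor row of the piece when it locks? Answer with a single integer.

Answer: 5

Derivation:
Spawn at (row=0, col=3). Try each row:
  row 0: fits
  row 1: fits
  row 2: fits
  row 3: fits
  row 4: fits
  row 5: fits
  row 6: blocked -> lock at row 5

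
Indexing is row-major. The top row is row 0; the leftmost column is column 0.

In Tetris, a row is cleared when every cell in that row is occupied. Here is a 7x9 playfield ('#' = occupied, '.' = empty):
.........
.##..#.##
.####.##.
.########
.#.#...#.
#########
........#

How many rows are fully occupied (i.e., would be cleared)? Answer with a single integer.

Answer: 1

Derivation:
Check each row:
  row 0: 9 empty cells -> not full
  row 1: 4 empty cells -> not full
  row 2: 3 empty cells -> not full
  row 3: 1 empty cell -> not full
  row 4: 6 empty cells -> not full
  row 5: 0 empty cells -> FULL (clear)
  row 6: 8 empty cells -> not full
Total rows cleared: 1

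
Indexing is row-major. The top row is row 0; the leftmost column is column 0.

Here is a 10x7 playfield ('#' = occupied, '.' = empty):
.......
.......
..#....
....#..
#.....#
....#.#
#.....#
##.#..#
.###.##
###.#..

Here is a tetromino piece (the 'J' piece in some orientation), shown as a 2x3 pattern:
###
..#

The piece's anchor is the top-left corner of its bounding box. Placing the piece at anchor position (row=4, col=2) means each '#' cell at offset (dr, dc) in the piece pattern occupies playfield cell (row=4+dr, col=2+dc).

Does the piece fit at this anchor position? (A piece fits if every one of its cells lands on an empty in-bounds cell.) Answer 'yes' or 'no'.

Answer: no

Derivation:
Check each piece cell at anchor (4, 2):
  offset (0,0) -> (4,2): empty -> OK
  offset (0,1) -> (4,3): empty -> OK
  offset (0,2) -> (4,4): empty -> OK
  offset (1,2) -> (5,4): occupied ('#') -> FAIL
All cells valid: no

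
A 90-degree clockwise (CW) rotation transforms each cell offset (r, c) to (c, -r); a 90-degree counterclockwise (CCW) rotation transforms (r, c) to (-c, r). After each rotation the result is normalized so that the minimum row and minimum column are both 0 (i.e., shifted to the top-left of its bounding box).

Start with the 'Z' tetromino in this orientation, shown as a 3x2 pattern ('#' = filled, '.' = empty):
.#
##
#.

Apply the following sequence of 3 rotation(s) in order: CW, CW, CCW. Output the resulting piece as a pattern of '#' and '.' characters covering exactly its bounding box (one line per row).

Answer: ##.
.##

Derivation:
Start:
.#
##
#.
After rotation 1 (CW):
##.
.##
After rotation 2 (CW):
.#
##
#.
After rotation 3 (CCW):
##.
.##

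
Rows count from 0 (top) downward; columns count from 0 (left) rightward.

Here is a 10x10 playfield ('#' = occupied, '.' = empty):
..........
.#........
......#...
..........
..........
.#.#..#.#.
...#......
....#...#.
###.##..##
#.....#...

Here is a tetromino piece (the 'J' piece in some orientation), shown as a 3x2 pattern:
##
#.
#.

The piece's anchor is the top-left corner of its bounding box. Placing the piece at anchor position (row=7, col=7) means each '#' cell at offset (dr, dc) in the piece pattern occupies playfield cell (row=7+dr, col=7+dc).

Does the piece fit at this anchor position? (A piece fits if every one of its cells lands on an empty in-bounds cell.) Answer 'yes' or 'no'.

Answer: no

Derivation:
Check each piece cell at anchor (7, 7):
  offset (0,0) -> (7,7): empty -> OK
  offset (0,1) -> (7,8): occupied ('#') -> FAIL
  offset (1,0) -> (8,7): empty -> OK
  offset (2,0) -> (9,7): empty -> OK
All cells valid: no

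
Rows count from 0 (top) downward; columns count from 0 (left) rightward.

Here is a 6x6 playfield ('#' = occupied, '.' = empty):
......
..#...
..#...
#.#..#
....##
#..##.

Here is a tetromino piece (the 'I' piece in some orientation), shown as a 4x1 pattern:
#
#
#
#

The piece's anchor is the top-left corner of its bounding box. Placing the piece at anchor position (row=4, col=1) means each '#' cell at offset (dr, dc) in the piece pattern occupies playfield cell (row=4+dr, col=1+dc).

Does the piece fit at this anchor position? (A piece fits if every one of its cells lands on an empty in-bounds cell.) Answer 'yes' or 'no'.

Answer: no

Derivation:
Check each piece cell at anchor (4, 1):
  offset (0,0) -> (4,1): empty -> OK
  offset (1,0) -> (5,1): empty -> OK
  offset (2,0) -> (6,1): out of bounds -> FAIL
  offset (3,0) -> (7,1): out of bounds -> FAIL
All cells valid: no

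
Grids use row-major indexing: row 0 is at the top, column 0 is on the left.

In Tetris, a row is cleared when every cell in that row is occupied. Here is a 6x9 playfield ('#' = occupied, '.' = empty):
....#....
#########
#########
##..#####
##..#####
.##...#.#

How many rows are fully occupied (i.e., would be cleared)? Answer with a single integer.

Check each row:
  row 0: 8 empty cells -> not full
  row 1: 0 empty cells -> FULL (clear)
  row 2: 0 empty cells -> FULL (clear)
  row 3: 2 empty cells -> not full
  row 4: 2 empty cells -> not full
  row 5: 5 empty cells -> not full
Total rows cleared: 2

Answer: 2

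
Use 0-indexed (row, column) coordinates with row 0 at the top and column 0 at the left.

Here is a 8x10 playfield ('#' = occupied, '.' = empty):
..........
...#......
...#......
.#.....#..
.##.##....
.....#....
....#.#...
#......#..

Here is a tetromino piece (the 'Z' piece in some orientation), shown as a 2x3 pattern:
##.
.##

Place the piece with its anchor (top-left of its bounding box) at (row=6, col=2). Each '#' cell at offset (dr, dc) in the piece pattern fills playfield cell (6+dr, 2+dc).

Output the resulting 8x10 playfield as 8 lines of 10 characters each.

Answer: ..........
...#......
...#......
.#.....#..
.##.##....
.....#....
..###.#...
#..##..#..

Derivation:
Fill (6+0,2+0) = (6,2)
Fill (6+0,2+1) = (6,3)
Fill (6+1,2+1) = (7,3)
Fill (6+1,2+2) = (7,4)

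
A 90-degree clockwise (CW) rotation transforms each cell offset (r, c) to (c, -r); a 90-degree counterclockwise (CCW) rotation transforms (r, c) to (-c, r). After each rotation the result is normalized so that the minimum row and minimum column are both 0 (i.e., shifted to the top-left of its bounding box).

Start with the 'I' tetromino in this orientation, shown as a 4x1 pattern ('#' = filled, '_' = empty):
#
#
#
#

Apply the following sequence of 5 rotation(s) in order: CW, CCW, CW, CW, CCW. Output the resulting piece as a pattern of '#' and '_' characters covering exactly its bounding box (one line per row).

Answer: ####

Derivation:
Start:
#
#
#
#
After rotation 1 (CW):
####
After rotation 2 (CCW):
#
#
#
#
After rotation 3 (CW):
####
After rotation 4 (CW):
#
#
#
#
After rotation 5 (CCW):
####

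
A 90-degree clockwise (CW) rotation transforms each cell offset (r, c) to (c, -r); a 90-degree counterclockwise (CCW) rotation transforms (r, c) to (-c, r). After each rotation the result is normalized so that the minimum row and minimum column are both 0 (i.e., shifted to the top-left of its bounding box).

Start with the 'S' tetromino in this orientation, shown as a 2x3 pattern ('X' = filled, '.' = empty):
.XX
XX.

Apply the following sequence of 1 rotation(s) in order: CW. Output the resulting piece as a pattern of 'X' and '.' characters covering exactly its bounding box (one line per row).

Answer: X.
XX
.X

Derivation:
Start:
.XX
XX.
After rotation 1 (CW):
X.
XX
.X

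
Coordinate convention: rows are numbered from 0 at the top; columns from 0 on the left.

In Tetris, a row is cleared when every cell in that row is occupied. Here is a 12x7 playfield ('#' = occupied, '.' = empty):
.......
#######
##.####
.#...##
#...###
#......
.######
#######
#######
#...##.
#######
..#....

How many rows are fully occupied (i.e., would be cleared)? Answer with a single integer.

Check each row:
  row 0: 7 empty cells -> not full
  row 1: 0 empty cells -> FULL (clear)
  row 2: 1 empty cell -> not full
  row 3: 4 empty cells -> not full
  row 4: 3 empty cells -> not full
  row 5: 6 empty cells -> not full
  row 6: 1 empty cell -> not full
  row 7: 0 empty cells -> FULL (clear)
  row 8: 0 empty cells -> FULL (clear)
  row 9: 4 empty cells -> not full
  row 10: 0 empty cells -> FULL (clear)
  row 11: 6 empty cells -> not full
Total rows cleared: 4

Answer: 4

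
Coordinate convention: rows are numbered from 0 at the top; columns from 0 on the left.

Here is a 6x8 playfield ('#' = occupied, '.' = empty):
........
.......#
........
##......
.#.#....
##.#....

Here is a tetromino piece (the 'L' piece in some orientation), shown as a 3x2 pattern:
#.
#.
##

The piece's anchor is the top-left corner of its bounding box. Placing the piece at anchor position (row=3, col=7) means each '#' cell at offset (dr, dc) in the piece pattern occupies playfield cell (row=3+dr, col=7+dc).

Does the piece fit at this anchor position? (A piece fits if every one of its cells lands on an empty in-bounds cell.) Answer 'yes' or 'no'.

Answer: no

Derivation:
Check each piece cell at anchor (3, 7):
  offset (0,0) -> (3,7): empty -> OK
  offset (1,0) -> (4,7): empty -> OK
  offset (2,0) -> (5,7): empty -> OK
  offset (2,1) -> (5,8): out of bounds -> FAIL
All cells valid: no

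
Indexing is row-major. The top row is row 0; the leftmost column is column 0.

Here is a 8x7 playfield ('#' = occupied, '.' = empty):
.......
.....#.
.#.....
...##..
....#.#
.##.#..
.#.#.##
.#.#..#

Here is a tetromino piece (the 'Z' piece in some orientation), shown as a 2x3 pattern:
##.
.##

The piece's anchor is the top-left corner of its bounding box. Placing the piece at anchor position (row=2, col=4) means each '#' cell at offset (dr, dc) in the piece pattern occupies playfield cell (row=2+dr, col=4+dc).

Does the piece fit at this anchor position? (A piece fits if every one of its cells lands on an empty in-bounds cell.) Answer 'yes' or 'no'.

Check each piece cell at anchor (2, 4):
  offset (0,0) -> (2,4): empty -> OK
  offset (0,1) -> (2,5): empty -> OK
  offset (1,1) -> (3,5): empty -> OK
  offset (1,2) -> (3,6): empty -> OK
All cells valid: yes

Answer: yes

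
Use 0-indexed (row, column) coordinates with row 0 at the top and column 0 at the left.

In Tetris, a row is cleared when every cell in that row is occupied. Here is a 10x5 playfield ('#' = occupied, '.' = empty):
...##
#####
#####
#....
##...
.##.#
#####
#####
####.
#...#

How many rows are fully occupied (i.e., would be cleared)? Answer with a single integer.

Check each row:
  row 0: 3 empty cells -> not full
  row 1: 0 empty cells -> FULL (clear)
  row 2: 0 empty cells -> FULL (clear)
  row 3: 4 empty cells -> not full
  row 4: 3 empty cells -> not full
  row 5: 2 empty cells -> not full
  row 6: 0 empty cells -> FULL (clear)
  row 7: 0 empty cells -> FULL (clear)
  row 8: 1 empty cell -> not full
  row 9: 3 empty cells -> not full
Total rows cleared: 4

Answer: 4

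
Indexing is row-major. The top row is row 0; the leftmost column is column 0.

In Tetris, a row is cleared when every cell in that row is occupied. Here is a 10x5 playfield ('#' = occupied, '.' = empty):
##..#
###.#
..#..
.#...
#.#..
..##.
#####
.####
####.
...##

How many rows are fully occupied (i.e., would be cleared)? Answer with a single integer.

Check each row:
  row 0: 2 empty cells -> not full
  row 1: 1 empty cell -> not full
  row 2: 4 empty cells -> not full
  row 3: 4 empty cells -> not full
  row 4: 3 empty cells -> not full
  row 5: 3 empty cells -> not full
  row 6: 0 empty cells -> FULL (clear)
  row 7: 1 empty cell -> not full
  row 8: 1 empty cell -> not full
  row 9: 3 empty cells -> not full
Total rows cleared: 1

Answer: 1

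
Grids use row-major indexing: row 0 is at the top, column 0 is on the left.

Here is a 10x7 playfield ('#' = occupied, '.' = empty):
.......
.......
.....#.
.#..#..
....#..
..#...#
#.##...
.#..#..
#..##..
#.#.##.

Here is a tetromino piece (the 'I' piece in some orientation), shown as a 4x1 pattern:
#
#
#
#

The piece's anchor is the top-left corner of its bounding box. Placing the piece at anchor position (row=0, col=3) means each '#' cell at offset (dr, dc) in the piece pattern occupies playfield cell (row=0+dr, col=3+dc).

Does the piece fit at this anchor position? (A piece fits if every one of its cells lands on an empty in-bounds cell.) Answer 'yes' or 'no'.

Check each piece cell at anchor (0, 3):
  offset (0,0) -> (0,3): empty -> OK
  offset (1,0) -> (1,3): empty -> OK
  offset (2,0) -> (2,3): empty -> OK
  offset (3,0) -> (3,3): empty -> OK
All cells valid: yes

Answer: yes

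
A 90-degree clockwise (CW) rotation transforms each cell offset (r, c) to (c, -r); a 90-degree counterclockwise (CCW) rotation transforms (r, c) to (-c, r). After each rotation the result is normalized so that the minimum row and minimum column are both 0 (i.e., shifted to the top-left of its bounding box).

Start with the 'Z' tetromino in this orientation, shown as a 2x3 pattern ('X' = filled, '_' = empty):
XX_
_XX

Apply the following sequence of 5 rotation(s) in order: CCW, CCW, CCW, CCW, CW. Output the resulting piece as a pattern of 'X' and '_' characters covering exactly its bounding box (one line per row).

Answer: _X
XX
X_

Derivation:
Start:
XX_
_XX
After rotation 1 (CCW):
_X
XX
X_
After rotation 2 (CCW):
XX_
_XX
After rotation 3 (CCW):
_X
XX
X_
After rotation 4 (CCW):
XX_
_XX
After rotation 5 (CW):
_X
XX
X_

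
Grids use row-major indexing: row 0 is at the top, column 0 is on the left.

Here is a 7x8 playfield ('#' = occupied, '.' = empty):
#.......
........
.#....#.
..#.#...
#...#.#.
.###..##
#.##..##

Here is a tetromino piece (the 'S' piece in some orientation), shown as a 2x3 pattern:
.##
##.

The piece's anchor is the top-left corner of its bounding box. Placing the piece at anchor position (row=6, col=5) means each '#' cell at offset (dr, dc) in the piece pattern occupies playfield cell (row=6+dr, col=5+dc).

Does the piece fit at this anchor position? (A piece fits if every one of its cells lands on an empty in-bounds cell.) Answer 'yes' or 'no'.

Check each piece cell at anchor (6, 5):
  offset (0,1) -> (6,6): occupied ('#') -> FAIL
  offset (0,2) -> (6,7): occupied ('#') -> FAIL
  offset (1,0) -> (7,5): out of bounds -> FAIL
  offset (1,1) -> (7,6): out of bounds -> FAIL
All cells valid: no

Answer: no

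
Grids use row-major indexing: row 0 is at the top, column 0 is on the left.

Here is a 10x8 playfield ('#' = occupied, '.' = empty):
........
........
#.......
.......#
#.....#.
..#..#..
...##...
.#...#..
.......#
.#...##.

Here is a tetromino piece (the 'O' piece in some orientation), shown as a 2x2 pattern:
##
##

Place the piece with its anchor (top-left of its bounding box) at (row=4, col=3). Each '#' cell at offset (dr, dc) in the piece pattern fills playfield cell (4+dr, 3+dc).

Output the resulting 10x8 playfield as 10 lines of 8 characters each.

Answer: ........
........
#.......
.......#
#..##.#.
..####..
...##...
.#...#..
.......#
.#...##.

Derivation:
Fill (4+0,3+0) = (4,3)
Fill (4+0,3+1) = (4,4)
Fill (4+1,3+0) = (5,3)
Fill (4+1,3+1) = (5,4)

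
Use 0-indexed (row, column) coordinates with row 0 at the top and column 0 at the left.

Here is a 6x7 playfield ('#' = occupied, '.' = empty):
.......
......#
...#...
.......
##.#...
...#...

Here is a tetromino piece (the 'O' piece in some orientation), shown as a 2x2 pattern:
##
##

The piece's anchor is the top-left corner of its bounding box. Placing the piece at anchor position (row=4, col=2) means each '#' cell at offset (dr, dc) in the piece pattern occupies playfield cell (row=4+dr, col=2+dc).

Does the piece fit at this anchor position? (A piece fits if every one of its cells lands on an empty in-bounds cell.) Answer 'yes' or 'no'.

Answer: no

Derivation:
Check each piece cell at anchor (4, 2):
  offset (0,0) -> (4,2): empty -> OK
  offset (0,1) -> (4,3): occupied ('#') -> FAIL
  offset (1,0) -> (5,2): empty -> OK
  offset (1,1) -> (5,3): occupied ('#') -> FAIL
All cells valid: no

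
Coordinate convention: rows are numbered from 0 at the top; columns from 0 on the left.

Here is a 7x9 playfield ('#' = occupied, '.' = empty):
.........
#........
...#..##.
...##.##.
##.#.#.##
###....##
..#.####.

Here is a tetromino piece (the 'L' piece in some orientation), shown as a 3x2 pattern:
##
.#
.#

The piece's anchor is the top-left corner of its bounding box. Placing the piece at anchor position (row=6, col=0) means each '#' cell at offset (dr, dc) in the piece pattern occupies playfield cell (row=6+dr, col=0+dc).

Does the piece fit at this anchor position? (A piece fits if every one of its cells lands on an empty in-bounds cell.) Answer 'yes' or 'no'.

Check each piece cell at anchor (6, 0):
  offset (0,0) -> (6,0): empty -> OK
  offset (0,1) -> (6,1): empty -> OK
  offset (1,1) -> (7,1): out of bounds -> FAIL
  offset (2,1) -> (8,1): out of bounds -> FAIL
All cells valid: no

Answer: no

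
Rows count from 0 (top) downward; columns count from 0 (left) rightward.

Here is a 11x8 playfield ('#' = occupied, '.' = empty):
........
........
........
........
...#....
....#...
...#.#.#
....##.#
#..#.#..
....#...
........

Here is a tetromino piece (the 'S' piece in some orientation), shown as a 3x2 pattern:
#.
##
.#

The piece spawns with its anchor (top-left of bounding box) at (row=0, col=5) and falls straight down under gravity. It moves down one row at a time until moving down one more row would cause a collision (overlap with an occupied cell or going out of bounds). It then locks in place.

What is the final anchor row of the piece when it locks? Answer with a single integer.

Spawn at (row=0, col=5). Try each row:
  row 0: fits
  row 1: fits
  row 2: fits
  row 3: fits
  row 4: fits
  row 5: blocked -> lock at row 4

Answer: 4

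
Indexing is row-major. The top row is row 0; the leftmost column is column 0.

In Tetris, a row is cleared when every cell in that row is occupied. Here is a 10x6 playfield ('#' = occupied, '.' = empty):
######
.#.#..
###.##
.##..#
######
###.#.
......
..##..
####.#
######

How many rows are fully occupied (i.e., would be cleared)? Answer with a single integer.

Check each row:
  row 0: 0 empty cells -> FULL (clear)
  row 1: 4 empty cells -> not full
  row 2: 1 empty cell -> not full
  row 3: 3 empty cells -> not full
  row 4: 0 empty cells -> FULL (clear)
  row 5: 2 empty cells -> not full
  row 6: 6 empty cells -> not full
  row 7: 4 empty cells -> not full
  row 8: 1 empty cell -> not full
  row 9: 0 empty cells -> FULL (clear)
Total rows cleared: 3

Answer: 3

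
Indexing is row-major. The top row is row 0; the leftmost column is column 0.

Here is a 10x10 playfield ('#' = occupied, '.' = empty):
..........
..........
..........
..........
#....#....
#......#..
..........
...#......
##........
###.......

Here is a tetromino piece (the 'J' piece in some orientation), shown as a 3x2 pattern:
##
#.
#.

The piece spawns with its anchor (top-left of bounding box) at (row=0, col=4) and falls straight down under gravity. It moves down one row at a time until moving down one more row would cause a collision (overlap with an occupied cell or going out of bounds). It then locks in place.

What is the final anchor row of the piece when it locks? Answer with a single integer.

Answer: 3

Derivation:
Spawn at (row=0, col=4). Try each row:
  row 0: fits
  row 1: fits
  row 2: fits
  row 3: fits
  row 4: blocked -> lock at row 3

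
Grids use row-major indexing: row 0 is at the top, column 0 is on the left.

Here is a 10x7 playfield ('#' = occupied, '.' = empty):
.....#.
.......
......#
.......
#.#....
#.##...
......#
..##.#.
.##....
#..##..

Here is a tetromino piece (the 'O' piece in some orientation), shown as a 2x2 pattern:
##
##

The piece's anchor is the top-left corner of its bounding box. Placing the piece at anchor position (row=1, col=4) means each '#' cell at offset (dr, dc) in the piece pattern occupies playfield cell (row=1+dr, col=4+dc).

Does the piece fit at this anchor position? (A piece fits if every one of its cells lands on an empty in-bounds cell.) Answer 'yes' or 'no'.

Answer: yes

Derivation:
Check each piece cell at anchor (1, 4):
  offset (0,0) -> (1,4): empty -> OK
  offset (0,1) -> (1,5): empty -> OK
  offset (1,0) -> (2,4): empty -> OK
  offset (1,1) -> (2,5): empty -> OK
All cells valid: yes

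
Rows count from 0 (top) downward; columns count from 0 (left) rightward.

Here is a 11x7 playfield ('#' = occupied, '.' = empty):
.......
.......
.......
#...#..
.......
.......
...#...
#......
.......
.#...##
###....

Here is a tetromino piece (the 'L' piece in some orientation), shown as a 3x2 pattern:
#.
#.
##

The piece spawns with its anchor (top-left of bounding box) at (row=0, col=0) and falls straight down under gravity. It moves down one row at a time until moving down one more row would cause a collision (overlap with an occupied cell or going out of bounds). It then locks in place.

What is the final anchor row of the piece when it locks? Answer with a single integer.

Spawn at (row=0, col=0). Try each row:
  row 0: fits
  row 1: blocked -> lock at row 0

Answer: 0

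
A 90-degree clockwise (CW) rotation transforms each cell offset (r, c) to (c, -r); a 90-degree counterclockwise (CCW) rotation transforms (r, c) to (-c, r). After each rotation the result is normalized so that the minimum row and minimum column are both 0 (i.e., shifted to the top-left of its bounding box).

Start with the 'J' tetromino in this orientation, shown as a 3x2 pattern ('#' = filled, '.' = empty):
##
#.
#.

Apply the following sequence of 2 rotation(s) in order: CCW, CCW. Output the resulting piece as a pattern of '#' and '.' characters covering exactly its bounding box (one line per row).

Answer: .#
.#
##

Derivation:
Start:
##
#.
#.
After rotation 1 (CCW):
#..
###
After rotation 2 (CCW):
.#
.#
##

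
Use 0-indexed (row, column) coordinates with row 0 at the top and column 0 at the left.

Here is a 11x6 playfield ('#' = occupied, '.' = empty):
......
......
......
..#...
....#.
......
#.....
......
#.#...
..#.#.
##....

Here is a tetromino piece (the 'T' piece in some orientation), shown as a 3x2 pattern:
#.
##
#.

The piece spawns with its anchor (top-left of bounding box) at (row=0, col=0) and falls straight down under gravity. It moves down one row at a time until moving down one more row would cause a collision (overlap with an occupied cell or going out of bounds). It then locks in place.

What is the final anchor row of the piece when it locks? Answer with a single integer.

Answer: 3

Derivation:
Spawn at (row=0, col=0). Try each row:
  row 0: fits
  row 1: fits
  row 2: fits
  row 3: fits
  row 4: blocked -> lock at row 3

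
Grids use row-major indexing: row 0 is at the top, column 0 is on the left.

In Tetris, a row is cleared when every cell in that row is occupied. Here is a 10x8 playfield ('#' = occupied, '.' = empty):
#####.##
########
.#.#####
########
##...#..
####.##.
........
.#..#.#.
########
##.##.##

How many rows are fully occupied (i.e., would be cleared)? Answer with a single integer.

Answer: 3

Derivation:
Check each row:
  row 0: 1 empty cell -> not full
  row 1: 0 empty cells -> FULL (clear)
  row 2: 2 empty cells -> not full
  row 3: 0 empty cells -> FULL (clear)
  row 4: 5 empty cells -> not full
  row 5: 2 empty cells -> not full
  row 6: 8 empty cells -> not full
  row 7: 5 empty cells -> not full
  row 8: 0 empty cells -> FULL (clear)
  row 9: 2 empty cells -> not full
Total rows cleared: 3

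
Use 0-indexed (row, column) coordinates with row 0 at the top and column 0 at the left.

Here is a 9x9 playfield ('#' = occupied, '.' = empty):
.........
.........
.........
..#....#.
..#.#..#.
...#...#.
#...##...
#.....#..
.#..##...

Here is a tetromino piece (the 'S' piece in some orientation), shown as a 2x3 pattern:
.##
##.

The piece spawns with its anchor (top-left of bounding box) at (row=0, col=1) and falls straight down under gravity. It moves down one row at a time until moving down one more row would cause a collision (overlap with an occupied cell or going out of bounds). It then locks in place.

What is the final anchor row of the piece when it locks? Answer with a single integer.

Spawn at (row=0, col=1). Try each row:
  row 0: fits
  row 1: fits
  row 2: blocked -> lock at row 1

Answer: 1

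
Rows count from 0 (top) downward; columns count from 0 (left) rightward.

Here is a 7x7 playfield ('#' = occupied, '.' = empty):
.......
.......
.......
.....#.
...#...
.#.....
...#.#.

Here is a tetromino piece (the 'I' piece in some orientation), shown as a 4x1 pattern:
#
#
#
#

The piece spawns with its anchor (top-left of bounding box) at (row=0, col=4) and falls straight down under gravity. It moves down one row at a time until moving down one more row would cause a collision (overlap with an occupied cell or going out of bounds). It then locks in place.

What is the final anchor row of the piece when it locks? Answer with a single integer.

Answer: 3

Derivation:
Spawn at (row=0, col=4). Try each row:
  row 0: fits
  row 1: fits
  row 2: fits
  row 3: fits
  row 4: blocked -> lock at row 3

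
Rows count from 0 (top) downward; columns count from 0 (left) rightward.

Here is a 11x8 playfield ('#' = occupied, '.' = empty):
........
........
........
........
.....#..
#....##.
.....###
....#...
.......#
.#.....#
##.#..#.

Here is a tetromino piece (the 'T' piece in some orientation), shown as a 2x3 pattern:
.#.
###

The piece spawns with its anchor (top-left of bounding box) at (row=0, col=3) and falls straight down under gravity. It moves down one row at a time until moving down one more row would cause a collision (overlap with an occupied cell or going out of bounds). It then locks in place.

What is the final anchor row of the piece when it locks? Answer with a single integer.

Spawn at (row=0, col=3). Try each row:
  row 0: fits
  row 1: fits
  row 2: fits
  row 3: blocked -> lock at row 2

Answer: 2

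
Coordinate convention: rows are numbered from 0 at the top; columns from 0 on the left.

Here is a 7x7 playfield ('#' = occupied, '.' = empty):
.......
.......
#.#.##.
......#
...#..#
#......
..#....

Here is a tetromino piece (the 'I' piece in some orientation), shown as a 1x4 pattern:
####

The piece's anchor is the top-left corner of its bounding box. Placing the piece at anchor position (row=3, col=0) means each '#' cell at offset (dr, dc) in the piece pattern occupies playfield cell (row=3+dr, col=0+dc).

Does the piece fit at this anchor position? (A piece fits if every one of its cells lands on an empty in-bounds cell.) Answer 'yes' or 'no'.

Answer: yes

Derivation:
Check each piece cell at anchor (3, 0):
  offset (0,0) -> (3,0): empty -> OK
  offset (0,1) -> (3,1): empty -> OK
  offset (0,2) -> (3,2): empty -> OK
  offset (0,3) -> (3,3): empty -> OK
All cells valid: yes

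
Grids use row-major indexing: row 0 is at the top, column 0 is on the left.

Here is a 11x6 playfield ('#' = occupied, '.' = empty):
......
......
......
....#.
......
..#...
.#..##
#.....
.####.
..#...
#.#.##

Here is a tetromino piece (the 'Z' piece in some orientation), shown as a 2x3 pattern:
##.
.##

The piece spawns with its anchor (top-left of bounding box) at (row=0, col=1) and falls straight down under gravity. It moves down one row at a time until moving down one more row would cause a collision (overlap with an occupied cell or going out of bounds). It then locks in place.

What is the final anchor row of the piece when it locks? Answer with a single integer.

Answer: 3

Derivation:
Spawn at (row=0, col=1). Try each row:
  row 0: fits
  row 1: fits
  row 2: fits
  row 3: fits
  row 4: blocked -> lock at row 3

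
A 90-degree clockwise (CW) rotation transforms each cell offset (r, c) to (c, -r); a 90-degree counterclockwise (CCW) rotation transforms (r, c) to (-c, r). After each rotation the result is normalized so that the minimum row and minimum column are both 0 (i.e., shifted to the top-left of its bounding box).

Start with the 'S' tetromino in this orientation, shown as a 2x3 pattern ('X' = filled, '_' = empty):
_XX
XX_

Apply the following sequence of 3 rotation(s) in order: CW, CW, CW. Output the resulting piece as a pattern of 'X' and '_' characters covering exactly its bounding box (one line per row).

Start:
_XX
XX_
After rotation 1 (CW):
X_
XX
_X
After rotation 2 (CW):
_XX
XX_
After rotation 3 (CW):
X_
XX
_X

Answer: X_
XX
_X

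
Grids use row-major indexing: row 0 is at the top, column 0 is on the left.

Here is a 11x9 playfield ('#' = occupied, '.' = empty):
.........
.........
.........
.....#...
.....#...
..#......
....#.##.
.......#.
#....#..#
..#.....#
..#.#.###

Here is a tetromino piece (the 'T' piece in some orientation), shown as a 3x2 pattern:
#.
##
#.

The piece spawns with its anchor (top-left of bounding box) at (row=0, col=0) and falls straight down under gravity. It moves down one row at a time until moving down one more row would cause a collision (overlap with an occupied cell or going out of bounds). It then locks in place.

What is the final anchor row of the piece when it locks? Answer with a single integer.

Spawn at (row=0, col=0). Try each row:
  row 0: fits
  row 1: fits
  row 2: fits
  row 3: fits
  row 4: fits
  row 5: fits
  row 6: blocked -> lock at row 5

Answer: 5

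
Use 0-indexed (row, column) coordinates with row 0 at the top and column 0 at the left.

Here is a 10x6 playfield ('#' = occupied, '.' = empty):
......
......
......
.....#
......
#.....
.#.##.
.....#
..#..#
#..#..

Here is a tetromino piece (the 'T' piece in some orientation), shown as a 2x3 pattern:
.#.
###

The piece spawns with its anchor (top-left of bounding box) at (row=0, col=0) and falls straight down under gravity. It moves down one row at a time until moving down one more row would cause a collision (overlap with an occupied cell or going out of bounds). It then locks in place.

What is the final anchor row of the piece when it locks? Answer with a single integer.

Answer: 3

Derivation:
Spawn at (row=0, col=0). Try each row:
  row 0: fits
  row 1: fits
  row 2: fits
  row 3: fits
  row 4: blocked -> lock at row 3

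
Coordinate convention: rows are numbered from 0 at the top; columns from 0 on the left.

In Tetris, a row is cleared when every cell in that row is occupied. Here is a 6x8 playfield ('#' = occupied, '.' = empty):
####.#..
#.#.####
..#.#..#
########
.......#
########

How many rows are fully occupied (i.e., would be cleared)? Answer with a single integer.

Answer: 2

Derivation:
Check each row:
  row 0: 3 empty cells -> not full
  row 1: 2 empty cells -> not full
  row 2: 5 empty cells -> not full
  row 3: 0 empty cells -> FULL (clear)
  row 4: 7 empty cells -> not full
  row 5: 0 empty cells -> FULL (clear)
Total rows cleared: 2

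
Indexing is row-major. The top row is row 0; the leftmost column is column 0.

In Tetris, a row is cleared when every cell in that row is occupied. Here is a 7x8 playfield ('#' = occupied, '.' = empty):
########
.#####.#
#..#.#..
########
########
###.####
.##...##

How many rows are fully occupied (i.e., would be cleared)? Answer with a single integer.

Answer: 3

Derivation:
Check each row:
  row 0: 0 empty cells -> FULL (clear)
  row 1: 2 empty cells -> not full
  row 2: 5 empty cells -> not full
  row 3: 0 empty cells -> FULL (clear)
  row 4: 0 empty cells -> FULL (clear)
  row 5: 1 empty cell -> not full
  row 6: 4 empty cells -> not full
Total rows cleared: 3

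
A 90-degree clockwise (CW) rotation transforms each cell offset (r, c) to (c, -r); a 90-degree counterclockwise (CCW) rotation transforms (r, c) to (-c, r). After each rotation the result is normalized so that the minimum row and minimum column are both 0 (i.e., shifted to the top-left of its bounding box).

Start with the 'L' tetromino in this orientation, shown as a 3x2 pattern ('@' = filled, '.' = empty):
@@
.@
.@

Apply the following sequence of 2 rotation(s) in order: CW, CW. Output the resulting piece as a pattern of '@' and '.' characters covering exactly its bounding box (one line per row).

Answer: @.
@.
@@

Derivation:
Start:
@@
.@
.@
After rotation 1 (CW):
..@
@@@
After rotation 2 (CW):
@.
@.
@@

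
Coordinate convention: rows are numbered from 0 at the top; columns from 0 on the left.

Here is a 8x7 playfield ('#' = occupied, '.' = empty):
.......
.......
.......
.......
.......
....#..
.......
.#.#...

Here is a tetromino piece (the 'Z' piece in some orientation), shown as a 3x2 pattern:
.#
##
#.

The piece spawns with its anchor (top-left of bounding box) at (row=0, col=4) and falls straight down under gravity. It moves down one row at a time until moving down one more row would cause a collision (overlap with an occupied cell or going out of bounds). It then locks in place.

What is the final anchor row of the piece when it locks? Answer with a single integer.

Spawn at (row=0, col=4). Try each row:
  row 0: fits
  row 1: fits
  row 2: fits
  row 3: blocked -> lock at row 2

Answer: 2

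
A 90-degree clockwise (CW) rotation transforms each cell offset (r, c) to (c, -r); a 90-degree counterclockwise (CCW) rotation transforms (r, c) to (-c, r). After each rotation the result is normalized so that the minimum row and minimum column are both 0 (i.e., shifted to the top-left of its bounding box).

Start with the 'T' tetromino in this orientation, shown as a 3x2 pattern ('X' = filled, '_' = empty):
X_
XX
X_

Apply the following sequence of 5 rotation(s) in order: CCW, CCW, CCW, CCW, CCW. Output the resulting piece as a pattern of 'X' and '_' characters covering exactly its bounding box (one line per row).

Answer: _X_
XXX

Derivation:
Start:
X_
XX
X_
After rotation 1 (CCW):
_X_
XXX
After rotation 2 (CCW):
_X
XX
_X
After rotation 3 (CCW):
XXX
_X_
After rotation 4 (CCW):
X_
XX
X_
After rotation 5 (CCW):
_X_
XXX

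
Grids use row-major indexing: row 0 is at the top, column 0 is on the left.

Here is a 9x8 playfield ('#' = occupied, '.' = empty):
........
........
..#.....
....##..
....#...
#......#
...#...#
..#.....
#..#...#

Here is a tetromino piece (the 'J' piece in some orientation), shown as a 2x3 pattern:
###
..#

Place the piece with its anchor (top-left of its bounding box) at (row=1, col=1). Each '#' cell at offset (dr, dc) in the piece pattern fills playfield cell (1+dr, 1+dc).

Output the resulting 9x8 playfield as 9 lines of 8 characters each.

Fill (1+0,1+0) = (1,1)
Fill (1+0,1+1) = (1,2)
Fill (1+0,1+2) = (1,3)
Fill (1+1,1+2) = (2,3)

Answer: ........
.###....
..##....
....##..
....#...
#......#
...#...#
..#.....
#..#...#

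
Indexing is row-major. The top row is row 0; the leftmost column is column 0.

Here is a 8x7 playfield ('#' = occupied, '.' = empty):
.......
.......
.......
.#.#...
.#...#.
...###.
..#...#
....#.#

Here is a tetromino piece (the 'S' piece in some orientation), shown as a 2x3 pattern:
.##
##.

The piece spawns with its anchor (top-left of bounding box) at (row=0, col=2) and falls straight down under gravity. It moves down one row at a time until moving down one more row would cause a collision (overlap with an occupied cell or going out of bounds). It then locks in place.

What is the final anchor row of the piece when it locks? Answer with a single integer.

Answer: 1

Derivation:
Spawn at (row=0, col=2). Try each row:
  row 0: fits
  row 1: fits
  row 2: blocked -> lock at row 1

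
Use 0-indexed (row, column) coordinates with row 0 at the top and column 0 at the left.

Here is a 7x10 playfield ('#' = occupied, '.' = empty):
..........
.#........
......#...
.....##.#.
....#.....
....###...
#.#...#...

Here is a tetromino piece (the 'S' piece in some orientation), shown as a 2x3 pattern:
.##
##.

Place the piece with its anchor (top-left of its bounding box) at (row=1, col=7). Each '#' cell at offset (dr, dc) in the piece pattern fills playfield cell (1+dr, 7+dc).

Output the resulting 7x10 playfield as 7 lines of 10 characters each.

Answer: ..........
.#......##
......###.
.....##.#.
....#.....
....###...
#.#...#...

Derivation:
Fill (1+0,7+1) = (1,8)
Fill (1+0,7+2) = (1,9)
Fill (1+1,7+0) = (2,7)
Fill (1+1,7+1) = (2,8)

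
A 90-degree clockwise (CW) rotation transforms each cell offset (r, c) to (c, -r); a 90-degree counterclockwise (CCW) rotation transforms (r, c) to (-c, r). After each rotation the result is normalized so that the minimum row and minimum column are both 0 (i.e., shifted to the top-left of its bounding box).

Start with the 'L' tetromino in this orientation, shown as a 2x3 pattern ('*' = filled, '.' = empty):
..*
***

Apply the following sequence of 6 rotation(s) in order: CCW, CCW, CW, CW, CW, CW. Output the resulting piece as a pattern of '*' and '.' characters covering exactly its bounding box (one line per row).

Start:
..*
***
After rotation 1 (CCW):
**
.*
.*
After rotation 2 (CCW):
***
*..
After rotation 3 (CW):
**
.*
.*
After rotation 4 (CW):
..*
***
After rotation 5 (CW):
*.
*.
**
After rotation 6 (CW):
***
*..

Answer: ***
*..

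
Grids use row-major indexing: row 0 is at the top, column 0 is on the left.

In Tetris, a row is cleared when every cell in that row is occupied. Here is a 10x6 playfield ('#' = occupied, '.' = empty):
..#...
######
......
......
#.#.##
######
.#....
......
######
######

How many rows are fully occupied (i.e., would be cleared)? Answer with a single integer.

Check each row:
  row 0: 5 empty cells -> not full
  row 1: 0 empty cells -> FULL (clear)
  row 2: 6 empty cells -> not full
  row 3: 6 empty cells -> not full
  row 4: 2 empty cells -> not full
  row 5: 0 empty cells -> FULL (clear)
  row 6: 5 empty cells -> not full
  row 7: 6 empty cells -> not full
  row 8: 0 empty cells -> FULL (clear)
  row 9: 0 empty cells -> FULL (clear)
Total rows cleared: 4

Answer: 4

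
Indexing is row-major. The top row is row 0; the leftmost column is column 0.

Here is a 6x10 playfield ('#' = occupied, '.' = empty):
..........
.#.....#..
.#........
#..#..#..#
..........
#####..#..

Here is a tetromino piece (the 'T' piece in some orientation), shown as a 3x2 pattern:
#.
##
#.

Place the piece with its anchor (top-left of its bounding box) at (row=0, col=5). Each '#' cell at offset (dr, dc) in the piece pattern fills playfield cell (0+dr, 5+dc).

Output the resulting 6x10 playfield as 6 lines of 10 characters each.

Answer: .....#....
.#...###..
.#...#....
#..#..#..#
..........
#####..#..

Derivation:
Fill (0+0,5+0) = (0,5)
Fill (0+1,5+0) = (1,5)
Fill (0+1,5+1) = (1,6)
Fill (0+2,5+0) = (2,5)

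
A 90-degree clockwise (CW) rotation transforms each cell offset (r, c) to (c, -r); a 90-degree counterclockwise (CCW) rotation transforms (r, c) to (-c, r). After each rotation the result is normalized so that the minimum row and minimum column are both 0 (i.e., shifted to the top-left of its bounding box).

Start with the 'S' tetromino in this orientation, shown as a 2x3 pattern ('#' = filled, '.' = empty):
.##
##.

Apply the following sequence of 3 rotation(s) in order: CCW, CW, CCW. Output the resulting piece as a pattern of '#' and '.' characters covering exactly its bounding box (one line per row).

Answer: #.
##
.#

Derivation:
Start:
.##
##.
After rotation 1 (CCW):
#.
##
.#
After rotation 2 (CW):
.##
##.
After rotation 3 (CCW):
#.
##
.#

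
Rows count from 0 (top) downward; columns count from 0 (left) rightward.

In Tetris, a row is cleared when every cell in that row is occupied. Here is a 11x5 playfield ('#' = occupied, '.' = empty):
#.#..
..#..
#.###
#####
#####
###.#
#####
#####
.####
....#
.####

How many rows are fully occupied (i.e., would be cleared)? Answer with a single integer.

Check each row:
  row 0: 3 empty cells -> not full
  row 1: 4 empty cells -> not full
  row 2: 1 empty cell -> not full
  row 3: 0 empty cells -> FULL (clear)
  row 4: 0 empty cells -> FULL (clear)
  row 5: 1 empty cell -> not full
  row 6: 0 empty cells -> FULL (clear)
  row 7: 0 empty cells -> FULL (clear)
  row 8: 1 empty cell -> not full
  row 9: 4 empty cells -> not full
  row 10: 1 empty cell -> not full
Total rows cleared: 4

Answer: 4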